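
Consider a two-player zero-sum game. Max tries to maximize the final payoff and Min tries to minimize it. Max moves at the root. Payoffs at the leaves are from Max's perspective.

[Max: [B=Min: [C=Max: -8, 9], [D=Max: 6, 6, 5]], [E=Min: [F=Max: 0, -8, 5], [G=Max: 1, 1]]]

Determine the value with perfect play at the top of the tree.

6

C (Max): max(-8, 9) = 9
D (Max): max(6, 6, 5) = 6
B (Min): min(9, 6) = 6
F (Max): max(0, -8, 5) = 5
G (Max): max(1, 1) = 1
E (Min): min(5, 1) = 1
Root (Max): max(6, 1) = 6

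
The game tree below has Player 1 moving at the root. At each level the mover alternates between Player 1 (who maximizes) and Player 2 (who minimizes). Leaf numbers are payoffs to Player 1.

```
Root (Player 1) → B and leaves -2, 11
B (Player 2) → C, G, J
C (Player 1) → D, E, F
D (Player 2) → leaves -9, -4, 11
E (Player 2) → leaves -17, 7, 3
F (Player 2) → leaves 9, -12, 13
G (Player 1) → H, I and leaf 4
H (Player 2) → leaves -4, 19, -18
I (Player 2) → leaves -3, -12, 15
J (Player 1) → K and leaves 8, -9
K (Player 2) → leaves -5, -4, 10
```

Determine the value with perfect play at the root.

D (Player 2): min(-9, -4, 11) = -9
E (Player 2): min(-17, 7, 3) = -17
F (Player 2): min(9, -12, 13) = -12
C (Player 1): max(-9, -17, -12) = -9
H (Player 2): min(-4, 19, -18) = -18
I (Player 2): min(-3, -12, 15) = -12
G (Player 1): max(-18, -12, 4) = 4
K (Player 2): min(-5, -4, 10) = -5
J (Player 1): max(-5, 8, -9) = 8
B (Player 2): min(-9, 4, 8) = -9
Root (Player 1): max(-9, -2, 11) = 11

11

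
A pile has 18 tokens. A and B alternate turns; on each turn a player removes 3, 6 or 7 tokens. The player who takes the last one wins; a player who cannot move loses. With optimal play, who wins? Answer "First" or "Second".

First

i:   0  1  2  3  4  5  6  7  8  9 10 11 12 13 14 15 16 17 18
     L  L  L  W  W  W  W  W  W  W  L  L  L  W  W  W  W  W  W
Position 18 is W, so the first player wins.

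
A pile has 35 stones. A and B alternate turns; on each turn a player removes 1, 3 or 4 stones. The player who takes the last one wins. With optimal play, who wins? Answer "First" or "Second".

W/L table (W = player to move can force a win):
i:   0  1  2  3  4  5  6  7  8  9 10 11 12 13 14 15 16 17 18 19 20 21 22 23 24 25 26 27 28 29 30 31 32 33 34 35
     L  W  L  W  W  W  W  L  W  L  W  W  W  W  L  W  L  W  W  W  W  L  W  L  W  W  W  W  L  W  L  W  W  W  W  L
Position 35 is L, so the second player wins.

Second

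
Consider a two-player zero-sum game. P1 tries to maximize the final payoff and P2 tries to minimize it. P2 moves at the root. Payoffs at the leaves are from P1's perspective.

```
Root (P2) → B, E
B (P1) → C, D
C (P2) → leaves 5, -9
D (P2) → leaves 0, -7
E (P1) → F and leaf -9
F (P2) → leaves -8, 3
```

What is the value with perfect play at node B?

C: min(5, -9) = -9
D: min(0, -7) = -7
B: max(-9, -7) = -7

-7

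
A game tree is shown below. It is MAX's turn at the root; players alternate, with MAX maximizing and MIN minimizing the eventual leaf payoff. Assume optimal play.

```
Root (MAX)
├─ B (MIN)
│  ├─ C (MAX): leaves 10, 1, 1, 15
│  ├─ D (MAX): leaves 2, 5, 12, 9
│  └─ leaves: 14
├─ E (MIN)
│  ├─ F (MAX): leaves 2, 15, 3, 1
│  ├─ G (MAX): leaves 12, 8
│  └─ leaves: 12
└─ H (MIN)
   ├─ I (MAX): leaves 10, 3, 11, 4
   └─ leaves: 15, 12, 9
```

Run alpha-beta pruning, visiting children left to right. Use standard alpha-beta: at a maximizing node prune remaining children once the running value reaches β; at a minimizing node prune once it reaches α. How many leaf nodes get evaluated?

C [α=-∞,β=+∞]: v=15
D [α=-∞,β=15]: v=12
B [α=-∞,β=+∞]: v=12
F [α=12,β=+∞]: v=15
G [α=12,β=15]: v=12
E [α=12,β=+∞]: v=12 after child 2 ≤ α → α-cutoff, skip 1
I [α=12,β=+∞]: v=11
H [α=12,β=+∞]: v=11 after child 1 ≤ α → α-cutoff, skip 3
Root [α=-∞,β=+∞]: v=12
Leaves evaluated: 19 of 23.

19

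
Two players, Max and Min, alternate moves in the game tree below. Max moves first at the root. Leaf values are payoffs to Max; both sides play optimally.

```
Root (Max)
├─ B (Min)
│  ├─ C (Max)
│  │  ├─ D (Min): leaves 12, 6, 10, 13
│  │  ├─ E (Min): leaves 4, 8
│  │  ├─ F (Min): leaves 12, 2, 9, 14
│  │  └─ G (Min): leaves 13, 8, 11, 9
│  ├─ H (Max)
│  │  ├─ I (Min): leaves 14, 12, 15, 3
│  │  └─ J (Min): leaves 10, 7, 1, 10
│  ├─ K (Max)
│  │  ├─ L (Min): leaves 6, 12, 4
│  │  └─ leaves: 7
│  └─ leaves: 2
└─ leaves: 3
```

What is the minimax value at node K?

7

L: min(6, 12, 4) = 4
K: max(4, 7) = 7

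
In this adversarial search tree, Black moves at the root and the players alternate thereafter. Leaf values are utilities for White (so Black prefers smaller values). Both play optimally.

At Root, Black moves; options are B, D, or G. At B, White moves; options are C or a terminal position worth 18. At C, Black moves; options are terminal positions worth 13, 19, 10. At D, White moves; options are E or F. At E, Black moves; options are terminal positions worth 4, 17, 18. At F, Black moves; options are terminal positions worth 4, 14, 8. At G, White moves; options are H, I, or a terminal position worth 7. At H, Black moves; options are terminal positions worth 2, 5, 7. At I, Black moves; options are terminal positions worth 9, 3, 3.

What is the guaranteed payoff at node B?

C: min(13, 19, 10) = 10
B: max(10, 18) = 18

18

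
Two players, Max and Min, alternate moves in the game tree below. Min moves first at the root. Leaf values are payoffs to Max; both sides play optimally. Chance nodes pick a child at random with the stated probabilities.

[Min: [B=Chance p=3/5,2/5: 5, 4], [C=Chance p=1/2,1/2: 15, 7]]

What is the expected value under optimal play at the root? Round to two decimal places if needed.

4.6

B (Chance): 3/5·5 + 2/5·4 = 4.6
C (Chance): 1/2·15 + 1/2·7 = 11
Root (Min): min(4.6, 11) = 4.6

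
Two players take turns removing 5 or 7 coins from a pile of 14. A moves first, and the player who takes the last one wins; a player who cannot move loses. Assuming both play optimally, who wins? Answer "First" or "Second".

i:   0  1  2  3  4  5  6  7  8  9 10 11 12 13 14
     L  L  L  L  L  W  W  W  W  W  W  W  L  L  L
Position 14 is L, so the second player wins.

Second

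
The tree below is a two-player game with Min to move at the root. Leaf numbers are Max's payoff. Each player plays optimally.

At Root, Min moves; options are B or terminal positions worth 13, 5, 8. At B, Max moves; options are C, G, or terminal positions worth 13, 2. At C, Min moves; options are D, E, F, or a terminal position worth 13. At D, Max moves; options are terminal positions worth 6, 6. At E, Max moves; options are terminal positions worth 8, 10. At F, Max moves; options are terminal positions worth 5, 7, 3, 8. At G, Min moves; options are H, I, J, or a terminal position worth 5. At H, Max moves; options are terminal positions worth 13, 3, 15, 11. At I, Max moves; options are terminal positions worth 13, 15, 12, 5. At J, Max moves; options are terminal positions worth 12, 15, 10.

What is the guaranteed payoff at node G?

H: max(13, 3, 15, 11) = 15
I: max(13, 15, 12, 5) = 15
J: max(12, 15, 10) = 15
G: min(15, 15, 15, 5) = 5

5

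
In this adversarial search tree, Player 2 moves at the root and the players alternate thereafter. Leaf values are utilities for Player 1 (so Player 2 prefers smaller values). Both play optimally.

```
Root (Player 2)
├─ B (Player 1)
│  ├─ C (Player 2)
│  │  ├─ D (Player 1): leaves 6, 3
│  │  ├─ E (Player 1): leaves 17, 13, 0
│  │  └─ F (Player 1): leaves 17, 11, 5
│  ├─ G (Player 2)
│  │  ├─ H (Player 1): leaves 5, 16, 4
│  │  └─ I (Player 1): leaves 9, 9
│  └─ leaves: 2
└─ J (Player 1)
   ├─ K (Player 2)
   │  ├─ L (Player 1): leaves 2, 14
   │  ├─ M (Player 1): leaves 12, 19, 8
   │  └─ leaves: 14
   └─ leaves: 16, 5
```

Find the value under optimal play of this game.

D (Player 1): max(6, 3) = 6
E (Player 1): max(17, 13, 0) = 17
F (Player 1): max(17, 11, 5) = 17
C (Player 2): min(6, 17, 17) = 6
H (Player 1): max(5, 16, 4) = 16
I (Player 1): max(9, 9) = 9
G (Player 2): min(16, 9) = 9
B (Player 1): max(6, 9, 2) = 9
L (Player 1): max(2, 14) = 14
M (Player 1): max(12, 19, 8) = 19
K (Player 2): min(14, 19, 14) = 14
J (Player 1): max(14, 16, 5) = 16
Root (Player 2): min(9, 16) = 9

9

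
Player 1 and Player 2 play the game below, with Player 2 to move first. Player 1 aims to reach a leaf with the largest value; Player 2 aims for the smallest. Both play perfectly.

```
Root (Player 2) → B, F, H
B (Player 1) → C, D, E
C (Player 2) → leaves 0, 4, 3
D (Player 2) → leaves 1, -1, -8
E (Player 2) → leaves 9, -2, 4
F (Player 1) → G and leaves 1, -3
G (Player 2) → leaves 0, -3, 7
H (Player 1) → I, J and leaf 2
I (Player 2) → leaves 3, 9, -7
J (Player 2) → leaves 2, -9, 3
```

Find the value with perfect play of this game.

C (Player 2): min(0, 4, 3) = 0
D (Player 2): min(1, -1, -8) = -8
E (Player 2): min(9, -2, 4) = -2
B (Player 1): max(0, -8, -2) = 0
G (Player 2): min(0, -3, 7) = -3
F (Player 1): max(-3, 1, -3) = 1
I (Player 2): min(3, 9, -7) = -7
J (Player 2): min(2, -9, 3) = -9
H (Player 1): max(-7, -9, 2) = 2
Root (Player 2): min(0, 1, 2) = 0

0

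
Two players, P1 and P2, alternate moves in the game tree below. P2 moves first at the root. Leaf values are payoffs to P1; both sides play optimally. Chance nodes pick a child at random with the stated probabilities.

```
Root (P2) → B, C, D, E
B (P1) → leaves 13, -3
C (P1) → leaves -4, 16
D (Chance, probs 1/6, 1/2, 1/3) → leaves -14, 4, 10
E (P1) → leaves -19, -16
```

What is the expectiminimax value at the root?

B (P1): max(13, -3) = 13
C (P1): max(-4, 16) = 16
D (Chance): 1/6·-14 + 1/2·4 + 1/3·10 = 3
E (P1): max(-19, -16) = -16
Root (P2): min(13, 16, 3, -16) = -16

-16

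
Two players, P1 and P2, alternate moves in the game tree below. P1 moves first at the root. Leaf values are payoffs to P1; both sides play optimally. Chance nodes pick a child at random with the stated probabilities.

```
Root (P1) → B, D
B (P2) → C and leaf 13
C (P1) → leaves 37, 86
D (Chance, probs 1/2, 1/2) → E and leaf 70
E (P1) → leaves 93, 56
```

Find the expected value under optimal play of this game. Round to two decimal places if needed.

81.5

C (P1): max(37, 86) = 86
B (P2): min(86, 13) = 13
E (P1): max(93, 56) = 93
D (Chance): 1/2·93 + 1/2·70 = 81.5
Root (P1): max(13, 81.5) = 81.5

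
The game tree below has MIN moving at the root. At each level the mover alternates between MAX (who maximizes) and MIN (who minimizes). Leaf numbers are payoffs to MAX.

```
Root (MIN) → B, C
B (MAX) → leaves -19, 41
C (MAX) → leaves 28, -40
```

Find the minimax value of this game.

B (MAX): max(-19, 41) = 41
C (MAX): max(28, -40) = 28
Root (MIN): min(41, 28) = 28

28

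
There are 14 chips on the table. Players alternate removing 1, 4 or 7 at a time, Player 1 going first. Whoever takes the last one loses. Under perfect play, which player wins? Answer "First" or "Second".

Second

Compute winning (W) and losing (L) positions by backward induction:
i:   0  1  2  3  4  5  6  7  8  9 10 11 12 13 14
     W  L  W  L  W  W  L  W  W  L  W  L  W  W  L
Position 14 is L, so the second player wins.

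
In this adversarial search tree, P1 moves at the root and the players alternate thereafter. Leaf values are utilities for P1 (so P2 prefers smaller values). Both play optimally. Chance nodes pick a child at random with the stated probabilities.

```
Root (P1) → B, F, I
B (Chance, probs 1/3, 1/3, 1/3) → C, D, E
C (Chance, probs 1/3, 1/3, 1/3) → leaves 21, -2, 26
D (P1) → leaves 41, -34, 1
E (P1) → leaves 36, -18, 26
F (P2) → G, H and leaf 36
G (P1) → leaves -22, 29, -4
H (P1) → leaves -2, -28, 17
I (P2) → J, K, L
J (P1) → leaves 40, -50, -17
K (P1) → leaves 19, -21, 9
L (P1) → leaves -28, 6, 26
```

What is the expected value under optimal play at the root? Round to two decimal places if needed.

C (Chance): 1/3·21 + 1/3·-2 + 1/3·26 = 15
D (P1): max(41, -34, 1) = 41
E (P1): max(36, -18, 26) = 36
B (Chance): 1/3·15 + 1/3·41 + 1/3·36 = 30.67
G (P1): max(-22, 29, -4) = 29
H (P1): max(-2, -28, 17) = 17
F (P2): min(29, 17, 36) = 17
J (P1): max(40, -50, -17) = 40
K (P1): max(19, -21, 9) = 19
L (P1): max(-28, 6, 26) = 26
I (P2): min(40, 19, 26) = 19
Root (P1): max(30.67, 17, 19) = 30.67

30.67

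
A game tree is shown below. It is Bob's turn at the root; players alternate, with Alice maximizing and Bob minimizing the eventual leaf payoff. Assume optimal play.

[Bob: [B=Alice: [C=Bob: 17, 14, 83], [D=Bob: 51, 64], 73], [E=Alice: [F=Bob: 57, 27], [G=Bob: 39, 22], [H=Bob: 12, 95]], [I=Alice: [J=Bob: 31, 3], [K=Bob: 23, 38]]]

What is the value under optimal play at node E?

27

F: min(57, 27) = 27
G: min(39, 22) = 22
H: min(12, 95) = 12
E: max(27, 22, 12) = 27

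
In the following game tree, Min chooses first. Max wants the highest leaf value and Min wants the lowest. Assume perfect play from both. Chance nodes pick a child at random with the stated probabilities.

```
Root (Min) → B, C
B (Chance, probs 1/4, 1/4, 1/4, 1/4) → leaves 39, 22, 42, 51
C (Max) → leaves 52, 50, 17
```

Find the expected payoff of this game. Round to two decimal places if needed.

38.5

B (Chance): 1/4·39 + 1/4·22 + 1/4·42 + 1/4·51 = 38.5
C (Max): max(52, 50, 17) = 52
Root (Min): min(38.5, 52) = 38.5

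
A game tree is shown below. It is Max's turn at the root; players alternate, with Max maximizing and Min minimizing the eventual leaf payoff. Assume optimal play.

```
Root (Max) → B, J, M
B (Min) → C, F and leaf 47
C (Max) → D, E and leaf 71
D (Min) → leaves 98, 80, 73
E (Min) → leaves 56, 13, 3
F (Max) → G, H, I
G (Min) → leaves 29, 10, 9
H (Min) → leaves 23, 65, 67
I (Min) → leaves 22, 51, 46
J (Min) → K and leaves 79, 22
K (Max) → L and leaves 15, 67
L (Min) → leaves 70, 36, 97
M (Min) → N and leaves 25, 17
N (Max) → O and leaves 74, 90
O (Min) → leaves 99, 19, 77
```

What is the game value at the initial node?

D (Min): min(98, 80, 73) = 73
E (Min): min(56, 13, 3) = 3
C (Max): max(73, 3, 71) = 73
G (Min): min(29, 10, 9) = 9
H (Min): min(23, 65, 67) = 23
I (Min): min(22, 51, 46) = 22
F (Max): max(9, 23, 22) = 23
B (Min): min(73, 23, 47) = 23
L (Min): min(70, 36, 97) = 36
K (Max): max(36, 15, 67) = 67
J (Min): min(67, 79, 22) = 22
O (Min): min(99, 19, 77) = 19
N (Max): max(19, 74, 90) = 90
M (Min): min(90, 25, 17) = 17
Root (Max): max(23, 22, 17) = 23

23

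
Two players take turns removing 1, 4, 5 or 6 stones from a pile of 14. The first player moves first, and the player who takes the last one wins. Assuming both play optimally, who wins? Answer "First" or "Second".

Compute winning (W) and losing (L) positions by backward induction:
i:   0  1  2  3  4  5  6  7  8  9 10 11 12 13 14
     L  W  L  W  W  W  W  W  W  L  W  L  W  W  W
Position 14 is W, so the first player wins.

First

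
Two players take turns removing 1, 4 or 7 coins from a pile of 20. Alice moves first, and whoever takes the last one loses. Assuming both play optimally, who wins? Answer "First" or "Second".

First

W/L table (W = player to move can force a win):
i:   0  1  2  3  4  5  6  7  8  9 10 11 12 13 14 15 16 17 18 19 20
     W  L  W  L  W  W  L  W  W  L  W  L  W  W  L  W  W  L  W  L  W
Position 20 is W, so the first player wins.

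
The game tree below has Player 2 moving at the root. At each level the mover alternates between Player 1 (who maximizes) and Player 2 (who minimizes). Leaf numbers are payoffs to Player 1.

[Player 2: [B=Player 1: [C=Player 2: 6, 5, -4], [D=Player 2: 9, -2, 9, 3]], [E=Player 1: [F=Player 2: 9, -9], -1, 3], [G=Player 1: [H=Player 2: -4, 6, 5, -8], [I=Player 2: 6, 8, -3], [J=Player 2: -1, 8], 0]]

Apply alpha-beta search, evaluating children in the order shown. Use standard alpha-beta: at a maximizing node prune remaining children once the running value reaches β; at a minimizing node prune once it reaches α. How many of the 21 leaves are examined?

C [α=-∞,β=+∞]: v=-4
D [α=-4,β=+∞]: v=-2
B [α=-∞,β=+∞]: v=-2
F [α=-∞,β=-2]: v=-9
E [α=-∞,β=-2]: v=-1 after child 2 ≥ β → β-cutoff, skip 1
H [α=-∞,β=-2]: v=-8
I [α=-8,β=-2]: v=-3
J [α=-3,β=-2]: v=-1
G [α=-∞,β=-2]: v=-1 after child 3 ≥ β → β-cutoff, skip 1
Root [α=-∞,β=+∞]: v=-2
Leaves evaluated: 19 of 21.

19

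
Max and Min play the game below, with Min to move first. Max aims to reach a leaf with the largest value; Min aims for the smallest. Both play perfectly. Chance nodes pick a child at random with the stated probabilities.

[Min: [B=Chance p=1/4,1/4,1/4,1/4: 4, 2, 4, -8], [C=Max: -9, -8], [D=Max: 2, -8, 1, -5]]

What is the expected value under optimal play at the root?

B (Chance): 1/4·4 + 1/4·2 + 1/4·4 + 1/4·-8 = 0.5
C (Max): max(-9, -8) = -8
D (Max): max(2, -8, 1, -5) = 2
Root (Min): min(0.5, -8, 2) = -8

-8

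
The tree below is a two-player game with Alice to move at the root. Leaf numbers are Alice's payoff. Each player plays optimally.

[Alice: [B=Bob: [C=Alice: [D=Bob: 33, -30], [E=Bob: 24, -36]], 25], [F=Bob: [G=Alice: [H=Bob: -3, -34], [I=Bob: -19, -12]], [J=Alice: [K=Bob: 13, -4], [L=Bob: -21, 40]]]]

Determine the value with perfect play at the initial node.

-19

D (Bob): min(33, -30) = -30
E (Bob): min(24, -36) = -36
C (Alice): max(-30, -36) = -30
B (Bob): min(-30, 25) = -30
H (Bob): min(-3, -34) = -34
I (Bob): min(-19, -12) = -19
G (Alice): max(-34, -19) = -19
K (Bob): min(13, -4) = -4
L (Bob): min(-21, 40) = -21
J (Alice): max(-4, -21) = -4
F (Bob): min(-19, -4) = -19
Root (Alice): max(-30, -19) = -19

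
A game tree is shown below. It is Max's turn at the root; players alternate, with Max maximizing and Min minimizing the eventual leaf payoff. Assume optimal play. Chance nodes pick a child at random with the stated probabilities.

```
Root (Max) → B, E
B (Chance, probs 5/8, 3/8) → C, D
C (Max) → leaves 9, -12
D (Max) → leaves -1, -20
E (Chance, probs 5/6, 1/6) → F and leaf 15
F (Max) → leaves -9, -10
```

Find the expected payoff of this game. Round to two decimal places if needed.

C (Max): max(9, -12) = 9
D (Max): max(-1, -20) = -1
B (Chance): 5/8·9 + 3/8·-1 = 5.25
F (Max): max(-9, -10) = -9
E (Chance): 5/6·-9 + 1/6·15 = -5
Root (Max): max(5.25, -5) = 5.25

5.25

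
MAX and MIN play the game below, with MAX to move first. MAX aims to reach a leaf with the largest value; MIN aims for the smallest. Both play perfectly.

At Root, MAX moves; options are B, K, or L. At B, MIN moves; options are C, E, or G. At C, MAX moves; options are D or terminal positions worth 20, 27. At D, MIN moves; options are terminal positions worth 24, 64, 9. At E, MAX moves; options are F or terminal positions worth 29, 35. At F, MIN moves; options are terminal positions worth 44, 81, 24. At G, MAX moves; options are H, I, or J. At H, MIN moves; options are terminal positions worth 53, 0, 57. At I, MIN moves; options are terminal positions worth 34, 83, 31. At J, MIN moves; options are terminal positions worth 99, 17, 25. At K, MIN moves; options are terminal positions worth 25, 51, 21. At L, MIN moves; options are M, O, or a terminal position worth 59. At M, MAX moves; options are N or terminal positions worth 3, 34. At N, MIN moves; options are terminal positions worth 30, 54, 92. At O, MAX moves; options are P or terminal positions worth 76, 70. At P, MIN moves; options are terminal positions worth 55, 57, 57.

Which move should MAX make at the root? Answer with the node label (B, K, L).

D (MIN): min(24, 64, 9) = 9
C (MAX): max(9, 20, 27) = 27
F (MIN): min(44, 81, 24) = 24
E (MAX): max(24, 29, 35) = 35
H (MIN): min(53, 0, 57) = 0
I (MIN): min(34, 83, 31) = 31
J (MIN): min(99, 17, 25) = 17
G (MAX): max(0, 31, 17) = 31
B (MIN): min(27, 35, 31) = 27
K (MIN): min(25, 51, 21) = 21
N (MIN): min(30, 54, 92) = 30
M (MAX): max(30, 3, 34) = 34
P (MIN): min(55, 57, 57) = 55
O (MAX): max(55, 76, 70) = 76
L (MIN): min(34, 76, 59) = 34
Root (MAX): max(27, 21, 34) = 34
MAX picks the child with the highest value: L (value 34).

L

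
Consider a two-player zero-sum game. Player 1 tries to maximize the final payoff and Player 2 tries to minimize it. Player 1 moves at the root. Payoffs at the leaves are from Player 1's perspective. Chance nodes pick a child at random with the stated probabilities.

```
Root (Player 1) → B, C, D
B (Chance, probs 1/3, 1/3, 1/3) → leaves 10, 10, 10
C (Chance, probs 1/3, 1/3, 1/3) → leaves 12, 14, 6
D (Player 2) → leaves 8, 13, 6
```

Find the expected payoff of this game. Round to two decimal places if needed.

10.67

B (Chance): 1/3·10 + 1/3·10 + 1/3·10 = 10
C (Chance): 1/3·12 + 1/3·14 + 1/3·6 = 10.67
D (Player 2): min(8, 13, 6) = 6
Root (Player 1): max(10, 10.67, 6) = 10.67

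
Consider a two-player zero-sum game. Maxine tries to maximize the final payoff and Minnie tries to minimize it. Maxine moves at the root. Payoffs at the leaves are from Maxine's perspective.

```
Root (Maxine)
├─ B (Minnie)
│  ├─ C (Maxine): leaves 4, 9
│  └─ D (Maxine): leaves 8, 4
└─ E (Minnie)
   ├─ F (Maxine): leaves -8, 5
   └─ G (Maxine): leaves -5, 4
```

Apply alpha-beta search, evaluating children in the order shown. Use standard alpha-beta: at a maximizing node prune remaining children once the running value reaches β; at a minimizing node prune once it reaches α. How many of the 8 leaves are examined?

6

C [α=-∞,β=+∞]: v=9
D [α=-∞,β=9]: v=8
B [α=-∞,β=+∞]: v=8
F [α=8,β=+∞]: v=5
E [α=8,β=+∞]: v=5 after child 1 ≤ α → α-cutoff, skip 1
Root [α=-∞,β=+∞]: v=8
Leaves evaluated: 6 of 8.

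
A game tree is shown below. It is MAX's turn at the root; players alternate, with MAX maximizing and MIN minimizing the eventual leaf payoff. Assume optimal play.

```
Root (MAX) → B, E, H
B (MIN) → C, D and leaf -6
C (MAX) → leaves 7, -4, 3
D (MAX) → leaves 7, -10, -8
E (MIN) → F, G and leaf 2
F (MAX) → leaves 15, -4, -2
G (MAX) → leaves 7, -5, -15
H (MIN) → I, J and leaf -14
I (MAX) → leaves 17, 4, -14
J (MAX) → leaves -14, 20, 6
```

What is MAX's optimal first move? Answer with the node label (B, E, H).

C (MAX): max(7, -4, 3) = 7
D (MAX): max(7, -10, -8) = 7
B (MIN): min(7, 7, -6) = -6
F (MAX): max(15, -4, -2) = 15
G (MAX): max(7, -5, -15) = 7
E (MIN): min(15, 7, 2) = 2
I (MAX): max(17, 4, -14) = 17
J (MAX): max(-14, 20, 6) = 20
H (MIN): min(17, 20, -14) = -14
Root (MAX): max(-6, 2, -14) = 2
MAX picks the child with the highest value: E (value 2).

E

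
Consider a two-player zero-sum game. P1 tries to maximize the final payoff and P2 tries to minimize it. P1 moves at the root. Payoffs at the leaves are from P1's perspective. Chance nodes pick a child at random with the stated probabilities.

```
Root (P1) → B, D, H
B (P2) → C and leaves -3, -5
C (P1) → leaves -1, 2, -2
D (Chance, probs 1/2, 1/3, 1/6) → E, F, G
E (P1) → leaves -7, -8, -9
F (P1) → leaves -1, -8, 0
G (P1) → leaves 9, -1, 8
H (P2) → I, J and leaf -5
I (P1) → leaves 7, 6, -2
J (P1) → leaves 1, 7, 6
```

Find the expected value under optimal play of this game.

-2

C (P1): max(-1, 2, -2) = 2
B (P2): min(2, -3, -5) = -5
E (P1): max(-7, -8, -9) = -7
F (P1): max(-1, -8, 0) = 0
G (P1): max(9, -1, 8) = 9
D (Chance): 1/2·-7 + 1/3·0 + 1/6·9 = -2
I (P1): max(7, 6, -2) = 7
J (P1): max(1, 7, 6) = 7
H (P2): min(7, 7, -5) = -5
Root (P1): max(-5, -2, -5) = -2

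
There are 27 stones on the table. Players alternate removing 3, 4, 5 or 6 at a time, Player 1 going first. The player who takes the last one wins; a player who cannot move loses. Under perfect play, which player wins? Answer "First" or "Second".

W/L table (W = player to move can force a win):
i:   0  1  2  3  4  5  6  7  8  9 10 11 12 13 14 15 16 17 18 19 20 21 22 23 24 25 26 27
     L  L  L  W  W  W  W  W  W  L  L  L  W  W  W  W  W  W  L  L  L  W  W  W  W  W  W  L
Position 27 is L, so the second player wins.

Second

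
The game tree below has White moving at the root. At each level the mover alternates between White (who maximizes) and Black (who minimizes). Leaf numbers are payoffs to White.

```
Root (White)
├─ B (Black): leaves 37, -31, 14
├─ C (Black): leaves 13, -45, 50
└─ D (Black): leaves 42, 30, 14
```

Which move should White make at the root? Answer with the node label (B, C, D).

D

B (Black): min(37, -31, 14) = -31
C (Black): min(13, -45, 50) = -45
D (Black): min(42, 30, 14) = 14
Root (White): max(-31, -45, 14) = 14
White picks the child with the highest value: D (value 14).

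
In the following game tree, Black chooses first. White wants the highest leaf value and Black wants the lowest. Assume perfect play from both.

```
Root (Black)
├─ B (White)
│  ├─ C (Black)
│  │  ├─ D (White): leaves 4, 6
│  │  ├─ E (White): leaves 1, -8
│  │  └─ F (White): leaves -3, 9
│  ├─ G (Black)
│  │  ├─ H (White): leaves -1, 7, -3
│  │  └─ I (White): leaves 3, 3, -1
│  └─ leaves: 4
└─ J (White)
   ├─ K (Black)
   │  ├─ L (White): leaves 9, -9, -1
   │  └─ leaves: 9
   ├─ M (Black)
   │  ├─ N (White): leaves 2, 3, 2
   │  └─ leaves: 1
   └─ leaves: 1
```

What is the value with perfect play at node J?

9

L: max(9, -9, -1) = 9
K: min(9, 9) = 9
N: max(2, 3, 2) = 3
M: min(3, 1) = 1
J: max(9, 1, 1) = 9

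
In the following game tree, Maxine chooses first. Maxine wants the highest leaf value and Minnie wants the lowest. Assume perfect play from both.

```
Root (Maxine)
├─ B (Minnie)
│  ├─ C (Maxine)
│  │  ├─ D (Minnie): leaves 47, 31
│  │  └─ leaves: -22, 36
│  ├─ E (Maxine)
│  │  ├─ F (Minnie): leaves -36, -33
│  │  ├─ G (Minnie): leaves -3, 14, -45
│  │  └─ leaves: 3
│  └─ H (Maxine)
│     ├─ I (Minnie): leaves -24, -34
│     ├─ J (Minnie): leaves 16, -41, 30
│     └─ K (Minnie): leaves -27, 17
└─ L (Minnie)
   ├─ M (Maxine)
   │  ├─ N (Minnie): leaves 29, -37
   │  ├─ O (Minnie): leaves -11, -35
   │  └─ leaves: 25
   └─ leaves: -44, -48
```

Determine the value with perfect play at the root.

D (Minnie): min(47, 31) = 31
C (Maxine): max(31, -22, 36) = 36
F (Minnie): min(-36, -33) = -36
G (Minnie): min(-3, 14, -45) = -45
E (Maxine): max(-36, -45, 3) = 3
I (Minnie): min(-24, -34) = -34
J (Minnie): min(16, -41, 30) = -41
K (Minnie): min(-27, 17) = -27
H (Maxine): max(-34, -41, -27) = -27
B (Minnie): min(36, 3, -27) = -27
N (Minnie): min(29, -37) = -37
O (Minnie): min(-11, -35) = -35
M (Maxine): max(-37, -35, 25) = 25
L (Minnie): min(25, -44, -48) = -48
Root (Maxine): max(-27, -48) = -27

-27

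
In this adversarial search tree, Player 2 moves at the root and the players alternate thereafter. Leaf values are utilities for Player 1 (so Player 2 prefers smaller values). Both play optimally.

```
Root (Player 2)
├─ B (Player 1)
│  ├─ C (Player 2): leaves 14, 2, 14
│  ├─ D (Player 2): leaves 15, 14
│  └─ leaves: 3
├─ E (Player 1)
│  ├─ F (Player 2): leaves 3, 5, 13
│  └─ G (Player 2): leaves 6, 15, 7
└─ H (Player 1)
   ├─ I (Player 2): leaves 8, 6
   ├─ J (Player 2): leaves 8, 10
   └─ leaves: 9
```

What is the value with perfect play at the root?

6

C (Player 2): min(14, 2, 14) = 2
D (Player 2): min(15, 14) = 14
B (Player 1): max(2, 14, 3) = 14
F (Player 2): min(3, 5, 13) = 3
G (Player 2): min(6, 15, 7) = 6
E (Player 1): max(3, 6) = 6
I (Player 2): min(8, 6) = 6
J (Player 2): min(8, 10) = 8
H (Player 1): max(6, 8, 9) = 9
Root (Player 2): min(14, 6, 9) = 6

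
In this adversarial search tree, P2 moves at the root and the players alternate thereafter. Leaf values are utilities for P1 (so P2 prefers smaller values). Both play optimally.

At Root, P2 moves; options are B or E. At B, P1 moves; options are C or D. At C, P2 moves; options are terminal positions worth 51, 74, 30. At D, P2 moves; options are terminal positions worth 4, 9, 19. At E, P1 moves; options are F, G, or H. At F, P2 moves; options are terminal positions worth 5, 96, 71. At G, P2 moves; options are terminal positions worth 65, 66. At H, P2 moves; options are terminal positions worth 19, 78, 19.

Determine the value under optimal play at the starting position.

C (P2): min(51, 74, 30) = 30
D (P2): min(4, 9, 19) = 4
B (P1): max(30, 4) = 30
F (P2): min(5, 96, 71) = 5
G (P2): min(65, 66) = 65
H (P2): min(19, 78, 19) = 19
E (P1): max(5, 65, 19) = 65
Root (P2): min(30, 65) = 30

30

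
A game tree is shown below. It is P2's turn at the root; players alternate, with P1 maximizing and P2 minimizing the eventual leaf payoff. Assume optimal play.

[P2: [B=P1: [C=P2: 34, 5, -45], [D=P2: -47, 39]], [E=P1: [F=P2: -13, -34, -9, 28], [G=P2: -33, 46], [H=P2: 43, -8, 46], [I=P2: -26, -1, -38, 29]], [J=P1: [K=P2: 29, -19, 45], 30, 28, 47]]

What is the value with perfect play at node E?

F: min(-13, -34, -9, 28) = -34
G: min(-33, 46) = -33
H: min(43, -8, 46) = -8
I: min(-26, -1, -38, 29) = -38
E: max(-34, -33, -8, -38) = -8

-8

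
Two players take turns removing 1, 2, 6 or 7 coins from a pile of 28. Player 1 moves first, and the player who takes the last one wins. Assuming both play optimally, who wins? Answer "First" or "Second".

First

Positions where the player to move wins (W) vs loses (L):
i:   0  1  2  3  4  5  6  7  8  9 10 11 12 13 14 15 16 17 18 19 20 21 22 23 24 25 26 27 28
     L  W  W  L  W  W  W  W  L  W  W  L  W  W  W  W  L  W  W  L  W  W  W  W  L  W  W  L  W
Position 28 is W, so the first player wins.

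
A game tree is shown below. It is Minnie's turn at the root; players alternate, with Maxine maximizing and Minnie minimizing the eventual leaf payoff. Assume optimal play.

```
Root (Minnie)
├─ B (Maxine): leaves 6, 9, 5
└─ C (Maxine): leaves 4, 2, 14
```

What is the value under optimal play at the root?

B (Maxine): max(6, 9, 5) = 9
C (Maxine): max(4, 2, 14) = 14
Root (Minnie): min(9, 14) = 9

9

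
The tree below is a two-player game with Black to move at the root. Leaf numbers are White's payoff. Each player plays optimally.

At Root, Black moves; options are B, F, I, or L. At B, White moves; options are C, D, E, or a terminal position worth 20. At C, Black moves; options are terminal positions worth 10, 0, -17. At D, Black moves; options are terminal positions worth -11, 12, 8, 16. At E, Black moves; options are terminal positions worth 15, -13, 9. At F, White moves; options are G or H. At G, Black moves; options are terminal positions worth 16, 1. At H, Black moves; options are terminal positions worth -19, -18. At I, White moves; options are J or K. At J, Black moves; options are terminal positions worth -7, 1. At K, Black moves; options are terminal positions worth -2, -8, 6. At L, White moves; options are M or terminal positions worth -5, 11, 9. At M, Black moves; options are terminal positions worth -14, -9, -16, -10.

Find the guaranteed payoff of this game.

-7

C (Black): min(10, 0, -17) = -17
D (Black): min(-11, 12, 8, 16) = -11
E (Black): min(15, -13, 9) = -13
B (White): max(-17, -11, -13, 20) = 20
G (Black): min(16, 1) = 1
H (Black): min(-19, -18) = -19
F (White): max(1, -19) = 1
J (Black): min(-7, 1) = -7
K (Black): min(-2, -8, 6) = -8
I (White): max(-7, -8) = -7
M (Black): min(-14, -9, -16, -10) = -16
L (White): max(-16, -5, 11, 9) = 11
Root (Black): min(20, 1, -7, 11) = -7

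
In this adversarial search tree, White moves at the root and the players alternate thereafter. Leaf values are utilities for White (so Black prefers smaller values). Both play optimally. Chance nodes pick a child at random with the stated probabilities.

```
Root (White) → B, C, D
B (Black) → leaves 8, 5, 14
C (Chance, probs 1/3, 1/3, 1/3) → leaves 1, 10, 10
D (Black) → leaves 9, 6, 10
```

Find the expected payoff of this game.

B (Black): min(8, 5, 14) = 5
C (Chance): 1/3·1 + 1/3·10 + 1/3·10 = 7
D (Black): min(9, 6, 10) = 6
Root (White): max(5, 7, 6) = 7

7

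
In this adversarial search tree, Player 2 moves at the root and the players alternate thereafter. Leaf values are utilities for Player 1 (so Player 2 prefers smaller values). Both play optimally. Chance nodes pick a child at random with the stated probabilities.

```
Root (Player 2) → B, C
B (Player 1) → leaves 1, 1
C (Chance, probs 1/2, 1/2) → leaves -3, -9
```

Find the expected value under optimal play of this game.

B (Player 1): max(1, 1) = 1
C (Chance): 1/2·-3 + 1/2·-9 = -6
Root (Player 2): min(1, -6) = -6

-6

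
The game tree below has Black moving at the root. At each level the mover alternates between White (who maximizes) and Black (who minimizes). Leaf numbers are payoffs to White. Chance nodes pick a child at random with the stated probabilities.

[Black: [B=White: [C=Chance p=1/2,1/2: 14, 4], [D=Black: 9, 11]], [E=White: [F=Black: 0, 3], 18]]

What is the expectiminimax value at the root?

C (Chance): 1/2·14 + 1/2·4 = 9
D (Black): min(9, 11) = 9
B (White): max(9, 9) = 9
F (Black): min(0, 3) = 0
E (White): max(0, 18) = 18
Root (Black): min(9, 18) = 9

9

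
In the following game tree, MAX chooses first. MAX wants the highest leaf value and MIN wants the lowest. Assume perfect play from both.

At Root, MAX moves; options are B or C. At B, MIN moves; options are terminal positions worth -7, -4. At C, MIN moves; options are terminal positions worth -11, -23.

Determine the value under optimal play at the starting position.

-7

B (MIN): min(-7, -4) = -7
C (MIN): min(-11, -23) = -23
Root (MAX): max(-7, -23) = -7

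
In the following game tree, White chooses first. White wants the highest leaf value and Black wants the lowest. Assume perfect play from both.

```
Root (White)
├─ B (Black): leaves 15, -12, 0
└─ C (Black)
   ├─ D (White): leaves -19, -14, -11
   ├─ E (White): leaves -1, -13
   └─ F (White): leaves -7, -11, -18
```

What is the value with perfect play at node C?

-11

D: max(-19, -14, -11) = -11
E: max(-1, -13) = -1
F: max(-7, -11, -18) = -7
C: min(-11, -1, -7) = -11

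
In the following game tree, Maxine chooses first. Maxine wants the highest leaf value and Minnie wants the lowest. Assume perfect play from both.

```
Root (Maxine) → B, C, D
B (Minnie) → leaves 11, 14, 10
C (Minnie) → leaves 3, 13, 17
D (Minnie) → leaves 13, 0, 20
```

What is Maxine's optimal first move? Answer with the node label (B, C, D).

B

B (Minnie): min(11, 14, 10) = 10
C (Minnie): min(3, 13, 17) = 3
D (Minnie): min(13, 0, 20) = 0
Root (Maxine): max(10, 3, 0) = 10
Maxine picks the child with the highest value: B (value 10).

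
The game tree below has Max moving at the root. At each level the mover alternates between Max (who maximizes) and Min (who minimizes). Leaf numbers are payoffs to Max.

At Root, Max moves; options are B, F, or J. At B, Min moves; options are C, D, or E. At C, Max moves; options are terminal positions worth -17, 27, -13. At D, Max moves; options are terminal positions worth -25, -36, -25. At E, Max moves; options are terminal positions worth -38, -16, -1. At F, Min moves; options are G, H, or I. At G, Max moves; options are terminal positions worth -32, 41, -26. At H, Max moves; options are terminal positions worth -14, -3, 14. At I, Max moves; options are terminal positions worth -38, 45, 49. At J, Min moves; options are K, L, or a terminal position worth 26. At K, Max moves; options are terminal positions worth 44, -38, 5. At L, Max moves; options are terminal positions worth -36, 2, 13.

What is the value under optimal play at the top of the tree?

C (Max): max(-17, 27, -13) = 27
D (Max): max(-25, -36, -25) = -25
E (Max): max(-38, -16, -1) = -1
B (Min): min(27, -25, -1) = -25
G (Max): max(-32, 41, -26) = 41
H (Max): max(-14, -3, 14) = 14
I (Max): max(-38, 45, 49) = 49
F (Min): min(41, 14, 49) = 14
K (Max): max(44, -38, 5) = 44
L (Max): max(-36, 2, 13) = 13
J (Min): min(44, 13, 26) = 13
Root (Max): max(-25, 14, 13) = 14

14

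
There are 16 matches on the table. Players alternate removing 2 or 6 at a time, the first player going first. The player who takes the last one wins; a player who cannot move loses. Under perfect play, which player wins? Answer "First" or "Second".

Second

Compute winning (W) and losing (L) positions by backward induction:
i:   0  1  2  3  4  5  6  7  8  9 10 11 12 13 14 15 16
     L  L  W  W  L  L  W  W  L  L  W  W  L  L  W  W  L
Position 16 is L, so the second player wins.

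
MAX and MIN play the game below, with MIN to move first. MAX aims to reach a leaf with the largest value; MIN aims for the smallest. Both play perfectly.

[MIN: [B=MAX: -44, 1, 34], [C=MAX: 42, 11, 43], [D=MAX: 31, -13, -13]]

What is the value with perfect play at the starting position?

B (MAX): max(-44, 1, 34) = 34
C (MAX): max(42, 11, 43) = 43
D (MAX): max(31, -13, -13) = 31
Root (MIN): min(34, 43, 31) = 31

31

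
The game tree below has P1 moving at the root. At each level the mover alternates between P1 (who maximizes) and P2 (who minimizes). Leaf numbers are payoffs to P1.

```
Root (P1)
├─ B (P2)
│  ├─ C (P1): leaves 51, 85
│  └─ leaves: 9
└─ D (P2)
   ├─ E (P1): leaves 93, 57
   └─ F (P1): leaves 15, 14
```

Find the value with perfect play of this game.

15

C (P1): max(51, 85) = 85
B (P2): min(85, 9) = 9
E (P1): max(93, 57) = 93
F (P1): max(15, 14) = 15
D (P2): min(93, 15) = 15
Root (P1): max(9, 15) = 15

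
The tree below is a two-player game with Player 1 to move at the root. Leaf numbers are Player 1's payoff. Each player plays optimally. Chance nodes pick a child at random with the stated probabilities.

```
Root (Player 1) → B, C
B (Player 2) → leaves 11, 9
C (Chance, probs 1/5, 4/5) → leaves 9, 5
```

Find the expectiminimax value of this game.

B (Player 2): min(11, 9) = 9
C (Chance): 1/5·9 + 4/5·5 = 5.8
Root (Player 1): max(9, 5.8) = 9

9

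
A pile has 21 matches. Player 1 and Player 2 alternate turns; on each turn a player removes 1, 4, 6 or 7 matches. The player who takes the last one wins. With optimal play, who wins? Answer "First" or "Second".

First

Mark each pile size as W (mover wins) or L (mover loses):
i:   0  1  2  3  4  5  6  7  8  9 10 11 12 13 14 15 16 17 18 19 20 21
     L  W  L  W  W  L  W  W  W  W  L  W  W  L  W  L  W  W  L  W  W  W
Position 21 is W, so the first player wins.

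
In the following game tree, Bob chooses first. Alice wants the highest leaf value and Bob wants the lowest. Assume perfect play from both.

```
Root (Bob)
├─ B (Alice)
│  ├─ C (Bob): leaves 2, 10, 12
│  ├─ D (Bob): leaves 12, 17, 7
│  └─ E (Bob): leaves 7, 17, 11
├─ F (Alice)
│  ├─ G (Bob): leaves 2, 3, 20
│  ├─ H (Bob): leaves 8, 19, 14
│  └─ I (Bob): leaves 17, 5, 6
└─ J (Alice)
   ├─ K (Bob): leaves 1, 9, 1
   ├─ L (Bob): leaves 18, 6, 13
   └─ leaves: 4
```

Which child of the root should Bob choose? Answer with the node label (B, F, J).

C (Bob): min(2, 10, 12) = 2
D (Bob): min(12, 17, 7) = 7
E (Bob): min(7, 17, 11) = 7
B (Alice): max(2, 7, 7) = 7
G (Bob): min(2, 3, 20) = 2
H (Bob): min(8, 19, 14) = 8
I (Bob): min(17, 5, 6) = 5
F (Alice): max(2, 8, 5) = 8
K (Bob): min(1, 9, 1) = 1
L (Bob): min(18, 6, 13) = 6
J (Alice): max(1, 6, 4) = 6
Root (Bob): min(7, 8, 6) = 6
Bob picks the child with the lowest value: J (value 6).

J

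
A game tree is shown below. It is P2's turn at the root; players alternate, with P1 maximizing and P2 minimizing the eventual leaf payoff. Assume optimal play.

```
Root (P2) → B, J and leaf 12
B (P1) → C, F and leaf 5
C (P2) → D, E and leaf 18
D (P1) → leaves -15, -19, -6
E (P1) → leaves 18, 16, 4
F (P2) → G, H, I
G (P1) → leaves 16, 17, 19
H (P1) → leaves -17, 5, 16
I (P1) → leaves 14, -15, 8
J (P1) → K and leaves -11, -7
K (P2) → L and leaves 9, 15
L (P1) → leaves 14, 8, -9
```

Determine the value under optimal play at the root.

9

D (P1): max(-15, -19, -6) = -6
E (P1): max(18, 16, 4) = 18
C (P2): min(-6, 18, 18) = -6
G (P1): max(16, 17, 19) = 19
H (P1): max(-17, 5, 16) = 16
I (P1): max(14, -15, 8) = 14
F (P2): min(19, 16, 14) = 14
B (P1): max(-6, 14, 5) = 14
L (P1): max(14, 8, -9) = 14
K (P2): min(14, 9, 15) = 9
J (P1): max(9, -11, -7) = 9
Root (P2): min(14, 9, 12) = 9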